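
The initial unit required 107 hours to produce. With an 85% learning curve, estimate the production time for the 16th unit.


Formula: T_n = T_1 * (learning_rate)^(log2(n)) where learning_rate = rate/100
Doublings = log2(16) = 4
T_n = 107 * 0.85^4
T_n = 107 * 0.522 = 55.9 hours

55.9 hours


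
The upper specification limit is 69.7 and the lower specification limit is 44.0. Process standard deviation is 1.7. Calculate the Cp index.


Cp = (69.7 - 44.0) / (6 * 1.7)

2.52


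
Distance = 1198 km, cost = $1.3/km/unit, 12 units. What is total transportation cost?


TC = dist * cost * units = 1198 * 1.3 * 12 = $18688.80

$18688.80


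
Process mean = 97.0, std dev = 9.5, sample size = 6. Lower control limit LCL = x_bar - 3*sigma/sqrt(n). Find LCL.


LCL = 97.0 - 3 * 9.5 / sqrt(6)

85.36


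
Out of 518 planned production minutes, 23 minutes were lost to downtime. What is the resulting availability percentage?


Formula: Availability = (Planned Time - Downtime) / Planned Time * 100
Uptime = 518 - 23 = 495 min
Availability = 495 / 518 * 100 = 95.6%

95.6%


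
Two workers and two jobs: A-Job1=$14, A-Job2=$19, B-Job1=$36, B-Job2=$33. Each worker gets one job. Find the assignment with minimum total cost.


Option 1: A->1 + B->2 = $14 + $33 = $47
Option 2: A->2 + B->1 = $19 + $36 = $55
Min cost = min($47, $55) = $47

$47


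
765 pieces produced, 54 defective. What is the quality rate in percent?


Formula: Quality Rate = Good Pieces / Total Pieces * 100
Good pieces = 765 - 54 = 711
QR = 711 / 765 * 100 = 92.9%

92.9%


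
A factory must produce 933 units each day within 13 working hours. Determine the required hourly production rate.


Formula: Production Rate = Daily Demand / Available Hours
Rate = 933 units/day / 13 hours/day
Rate = 71.8 units/hour

71.8 units/hour


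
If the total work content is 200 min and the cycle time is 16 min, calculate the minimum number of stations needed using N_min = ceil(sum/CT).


Formula: N_min = ceil(Sum of Task Times / Cycle Time)
N_min = ceil(200 min / 16 min) = ceil(12.5)
N_min = 13 stations

13


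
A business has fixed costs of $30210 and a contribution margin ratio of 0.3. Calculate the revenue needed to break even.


Formula: BER = Fixed Costs / Contribution Margin Ratio
BER = $30210 / 0.3
BER = $100700.00 (to the nearest cent)

$100700.00


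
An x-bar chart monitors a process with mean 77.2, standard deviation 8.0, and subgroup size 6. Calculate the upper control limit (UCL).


UCL = 77.2 + 3 * 8.0 / sqrt(6)

87.0


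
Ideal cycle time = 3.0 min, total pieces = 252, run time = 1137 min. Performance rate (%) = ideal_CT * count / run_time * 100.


Formula: Performance = (Ideal CT * Total Count) / Run Time * 100
Ideal output time = 3.0 * 252 = 756.0 min
Performance = 756.0 / 1137 * 100 = 66.5%

66.5%


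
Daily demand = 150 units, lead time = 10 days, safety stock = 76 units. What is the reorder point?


Formula: ROP = (Daily Demand * Lead Time) + Safety Stock
Demand during lead time = 150 * 10 = 1500 units
ROP = 1500 + 76 = 1576 units

1576 units


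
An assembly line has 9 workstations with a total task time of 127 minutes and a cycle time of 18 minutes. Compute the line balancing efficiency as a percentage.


Formula: Efficiency = Sum of Task Times / (N_stations * CT) * 100
Total station capacity = 9 stations * 18 min = 162 min
Efficiency = 127 / 162 * 100 = 78.4%

78.4%


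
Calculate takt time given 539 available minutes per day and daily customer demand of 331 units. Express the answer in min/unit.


Formula: Takt Time = Available Production Time / Customer Demand
Takt = 539 min/day / 331 units/day
Takt = 1.63 min/unit

1.63 min/unit


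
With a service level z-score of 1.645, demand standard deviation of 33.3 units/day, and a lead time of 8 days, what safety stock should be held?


Formula: SS = z * sigma_d * sqrt(LT)
sqrt(LT) = sqrt(8) = 2.8284
SS = 1.645 * 33.3 * 2.8284
SS = 154.9 units

154.9 units


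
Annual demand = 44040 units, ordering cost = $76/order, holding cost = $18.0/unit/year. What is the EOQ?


Formula: EOQ = sqrt(2 * D * S / H)
Numerator: 2 * 44040 * 76 = 6694080
2DS/H = 6694080 / 18.0 = 371893.3
EOQ = sqrt(371893.3) = 609.8 units

609.8 units


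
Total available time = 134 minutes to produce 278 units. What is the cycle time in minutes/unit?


Formula: CT = Available Time / Number of Units
CT = 134 min / 278 units
CT = 0.48 min/unit

0.48 min/unit


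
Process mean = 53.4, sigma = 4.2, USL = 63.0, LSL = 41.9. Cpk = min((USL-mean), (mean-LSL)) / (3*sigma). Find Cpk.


Cpu = (63.0 - 53.4) / (3 * 4.2) = 0.76
Cpl = (53.4 - 41.9) / (3 * 4.2) = 0.91
Cpk = min(0.76, 0.91) = 0.76

0.76


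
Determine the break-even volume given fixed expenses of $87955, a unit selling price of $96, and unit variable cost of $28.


Formula: BEQ = Fixed Costs / (Price - Variable Cost)
Contribution margin = $96 - $28 = $68/unit
BEQ = ceil($87955 / $68/unit) = ceil(1293.46) = 1294 units

1294 units


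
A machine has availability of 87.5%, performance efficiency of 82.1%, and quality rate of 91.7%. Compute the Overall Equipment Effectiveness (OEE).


Formula: OEE = Availability * Performance * Quality / 10000
A * P = 87.5% * 82.1% / 100 = 71.84%
OEE = 71.84% * 91.7% / 100 = 65.9%

65.9%


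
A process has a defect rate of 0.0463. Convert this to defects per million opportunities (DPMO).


DPMO = defect_rate * 1000000 = 0.0463 * 1000000

46300


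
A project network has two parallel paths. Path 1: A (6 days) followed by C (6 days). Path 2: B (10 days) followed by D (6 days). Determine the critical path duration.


Path 1 = 6 + 6 = 12 days
Path 2 = 10 + 6 = 16 days
Duration = max(12, 16) = 16 days

16 days


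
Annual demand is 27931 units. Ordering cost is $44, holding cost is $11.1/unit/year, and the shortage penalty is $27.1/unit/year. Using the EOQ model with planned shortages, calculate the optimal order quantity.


Formula: EOQ* = sqrt(2DS/H) * sqrt((H+P)/P)
Base EOQ = sqrt(2*27931*44/11.1) = 470.57 units
Correction = sqrt((11.1+27.1)/27.1) = 1.18726
EOQ* = 470.57 * 1.18726 = 558.7 units

558.7 units


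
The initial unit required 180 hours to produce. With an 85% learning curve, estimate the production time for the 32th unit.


Formula: T_n = T_1 * (learning_rate)^(log2(n)) where learning_rate = rate/100
Doublings = log2(32) = 5
T_n = 180 * 0.85^5
T_n = 180 * 0.4437 = 79.9 hours

79.9 hours


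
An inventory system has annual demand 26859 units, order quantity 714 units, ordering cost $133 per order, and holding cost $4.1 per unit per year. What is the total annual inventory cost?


TC = 26859/714 * 133 + 714/2 * 4.1

$6466.85


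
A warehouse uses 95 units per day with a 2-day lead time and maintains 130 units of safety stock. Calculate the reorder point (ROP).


Formula: ROP = (Daily Demand * Lead Time) + Safety Stock
Demand during lead time = 95 * 2 = 190 units
ROP = 190 + 130 = 320 units

320 units


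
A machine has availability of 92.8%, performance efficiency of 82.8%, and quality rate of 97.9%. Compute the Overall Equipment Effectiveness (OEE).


Formula: OEE = Availability * Performance * Quality / 10000
A * P = 92.8% * 82.8% / 100 = 76.84%
OEE = 76.84% * 97.9% / 100 = 75.2%

75.2%


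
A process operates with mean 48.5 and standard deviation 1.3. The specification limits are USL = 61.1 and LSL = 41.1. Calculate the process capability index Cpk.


Cpu = (61.1 - 48.5) / (3 * 1.3) = 3.23
Cpl = (48.5 - 41.1) / (3 * 1.3) = 1.9
Cpk = min(3.23, 1.9) = 1.9

1.9


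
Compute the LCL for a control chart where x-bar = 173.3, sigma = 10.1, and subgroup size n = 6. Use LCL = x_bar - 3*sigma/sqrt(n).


LCL = 173.3 - 3 * 10.1 / sqrt(6)

160.93


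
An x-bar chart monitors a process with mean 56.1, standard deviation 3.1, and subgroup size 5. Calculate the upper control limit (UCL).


UCL = 56.1 + 3 * 3.1 / sqrt(5)

60.26


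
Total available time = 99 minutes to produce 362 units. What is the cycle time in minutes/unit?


Formula: CT = Available Time / Number of Units
CT = 99 min / 362 units
CT = 0.27 min/unit

0.27 min/unit


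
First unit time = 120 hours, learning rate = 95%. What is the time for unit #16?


Formula: T_n = T_1 * (learning_rate)^(log2(n)) where learning_rate = rate/100
Doublings = log2(16) = 4
T_n = 120 * 0.95^4
T_n = 120 * 0.8145 = 97.7 hours

97.7 hours


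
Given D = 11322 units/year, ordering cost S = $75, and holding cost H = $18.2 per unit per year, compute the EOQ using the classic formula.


Formula: EOQ = sqrt(2 * D * S / H)
Numerator: 2 * 11322 * 75 = 1698300
2DS/H = 1698300 / 18.2 = 93313.2
EOQ = sqrt(93313.2) = 305.5 units

305.5 units


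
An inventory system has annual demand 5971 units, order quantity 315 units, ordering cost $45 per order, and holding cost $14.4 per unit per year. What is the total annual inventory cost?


TC = 5971/315 * 45 + 315/2 * 14.4

$3121.00


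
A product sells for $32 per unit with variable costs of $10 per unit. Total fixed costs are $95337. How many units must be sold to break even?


Formula: BEQ = Fixed Costs / (Price - Variable Cost)
Contribution margin = $32 - $10 = $22/unit
BEQ = ceil($95337 / $22/unit) = ceil(4333.5) = 4334 units

4334 units


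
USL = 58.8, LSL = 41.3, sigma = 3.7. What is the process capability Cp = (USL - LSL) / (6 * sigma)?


Cp = (58.8 - 41.3) / (6 * 3.7)

0.79


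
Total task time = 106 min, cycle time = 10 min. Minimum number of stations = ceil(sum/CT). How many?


Formula: N_min = ceil(Sum of Task Times / Cycle Time)
N_min = ceil(106 min / 10 min) = ceil(10.6)
N_min = 11 stations

11


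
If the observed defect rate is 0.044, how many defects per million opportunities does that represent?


DPMO = defect_rate * 1000000 = 0.044 * 1000000

44000


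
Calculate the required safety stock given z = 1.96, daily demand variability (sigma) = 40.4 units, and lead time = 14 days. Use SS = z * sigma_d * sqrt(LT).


Formula: SS = z * sigma_d * sqrt(LT)
sqrt(LT) = sqrt(14) = 3.7417
SS = 1.96 * 40.4 * 3.7417
SS = 296.3 units

296.3 units


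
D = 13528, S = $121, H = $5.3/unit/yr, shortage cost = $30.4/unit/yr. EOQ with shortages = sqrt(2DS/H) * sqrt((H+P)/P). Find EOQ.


Formula: EOQ* = sqrt(2DS/H) * sqrt((H+P)/P)
Base EOQ = sqrt(2*13528*121/5.3) = 785.93 units
Correction = sqrt((5.3+30.4)/30.4) = 1.08367
EOQ* = 785.93 * 1.08367 = 851.7 units

851.7 units


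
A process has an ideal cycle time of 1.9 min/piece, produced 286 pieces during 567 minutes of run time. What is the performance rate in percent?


Formula: Performance = (Ideal CT * Total Count) / Run Time * 100
Ideal output time = 1.9 * 286 = 543.4 min
Performance = 543.4 / 567 * 100 = 95.8%

95.8%


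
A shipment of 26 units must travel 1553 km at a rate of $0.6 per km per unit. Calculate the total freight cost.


TC = dist * cost * units = 1553 * 0.6 * 26 = $24226.80

$24226.80


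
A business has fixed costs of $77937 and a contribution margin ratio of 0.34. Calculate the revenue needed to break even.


Formula: BER = Fixed Costs / Contribution Margin Ratio
BER = $77937 / 0.34
BER = $229226.47 (to the nearest cent)

$229226.47


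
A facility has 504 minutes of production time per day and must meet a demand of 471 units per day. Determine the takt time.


Formula: Takt Time = Available Production Time / Customer Demand
Takt = 504 min/day / 471 units/day
Takt = 1.07 min/unit

1.07 min/unit


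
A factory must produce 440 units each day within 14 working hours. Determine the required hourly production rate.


Formula: Production Rate = Daily Demand / Available Hours
Rate = 440 units/day / 14 hours/day
Rate = 31.4 units/hour

31.4 units/hour


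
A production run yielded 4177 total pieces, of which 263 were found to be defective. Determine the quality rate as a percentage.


Formula: Quality Rate = Good Pieces / Total Pieces * 100
Good pieces = 4177 - 263 = 3914
QR = 3914 / 4177 * 100 = 93.7%

93.7%


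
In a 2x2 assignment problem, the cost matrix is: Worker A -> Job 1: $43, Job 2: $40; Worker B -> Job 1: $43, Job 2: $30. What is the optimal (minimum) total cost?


Option 1: A->1 + B->2 = $43 + $30 = $73
Option 2: A->2 + B->1 = $40 + $43 = $83
Min cost = min($73, $83) = $73

$73


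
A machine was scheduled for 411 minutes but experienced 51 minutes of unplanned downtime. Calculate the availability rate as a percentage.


Formula: Availability = (Planned Time - Downtime) / Planned Time * 100
Uptime = 411 - 51 = 360 min
Availability = 360 / 411 * 100 = 87.6%

87.6%


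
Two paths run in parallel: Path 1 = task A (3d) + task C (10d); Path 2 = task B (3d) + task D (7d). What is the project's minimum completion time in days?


Path 1 = 3 + 10 = 13 days
Path 2 = 3 + 7 = 10 days
Duration = max(13, 10) = 13 days

13 days


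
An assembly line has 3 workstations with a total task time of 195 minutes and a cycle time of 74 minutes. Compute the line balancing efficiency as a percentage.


Formula: Efficiency = Sum of Task Times / (N_stations * CT) * 100
Total station capacity = 3 stations * 74 min = 222 min
Efficiency = 195 / 222 * 100 = 87.8%

87.8%


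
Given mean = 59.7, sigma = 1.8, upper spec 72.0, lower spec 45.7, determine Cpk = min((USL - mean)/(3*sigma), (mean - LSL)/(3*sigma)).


Cpu = (72.0 - 59.7) / (3 * 1.8) = 2.28
Cpl = (59.7 - 45.7) / (3 * 1.8) = 2.59
Cpk = min(2.28, 2.59) = 2.28

2.28


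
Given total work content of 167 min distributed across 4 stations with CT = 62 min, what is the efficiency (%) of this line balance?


Formula: Efficiency = Sum of Task Times / (N_stations * CT) * 100
Total station capacity = 4 stations * 62 min = 248 min
Efficiency = 167 / 248 * 100 = 67.3%

67.3%


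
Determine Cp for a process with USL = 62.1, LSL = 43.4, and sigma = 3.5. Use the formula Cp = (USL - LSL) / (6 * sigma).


Cp = (62.1 - 43.4) / (6 * 3.5)

0.89


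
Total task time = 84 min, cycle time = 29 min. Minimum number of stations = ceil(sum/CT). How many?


Formula: N_min = ceil(Sum of Task Times / Cycle Time)
N_min = ceil(84 min / 29 min) = ceil(2.8966)
N_min = 3 stations

3


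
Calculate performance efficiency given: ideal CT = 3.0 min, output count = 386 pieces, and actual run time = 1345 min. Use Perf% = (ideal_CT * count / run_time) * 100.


Formula: Performance = (Ideal CT * Total Count) / Run Time * 100
Ideal output time = 3.0 * 386 = 1158.0 min
Performance = 1158.0 / 1345 * 100 = 86.1%

86.1%


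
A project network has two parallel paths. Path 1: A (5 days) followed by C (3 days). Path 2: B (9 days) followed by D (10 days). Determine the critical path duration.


Path 1 = 5 + 3 = 8 days
Path 2 = 9 + 10 = 19 days
Duration = max(8, 19) = 19 days

19 days


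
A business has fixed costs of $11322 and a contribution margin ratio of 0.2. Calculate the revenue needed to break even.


Formula: BER = Fixed Costs / Contribution Margin Ratio
BER = $11322 / 0.2
BER = $56610.00 (to the nearest cent)

$56610.00


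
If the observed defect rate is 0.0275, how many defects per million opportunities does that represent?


DPMO = defect_rate * 1000000 = 0.0275 * 1000000

27500


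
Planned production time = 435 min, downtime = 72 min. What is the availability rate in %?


Formula: Availability = (Planned Time - Downtime) / Planned Time * 100
Uptime = 435 - 72 = 363 min
Availability = 363 / 435 * 100 = 83.4%

83.4%


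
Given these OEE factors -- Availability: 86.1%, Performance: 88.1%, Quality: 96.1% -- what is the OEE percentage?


Formula: OEE = Availability * Performance * Quality / 10000
A * P = 86.1% * 88.1% / 100 = 75.85%
OEE = 75.85% * 96.1% / 100 = 72.9%

72.9%


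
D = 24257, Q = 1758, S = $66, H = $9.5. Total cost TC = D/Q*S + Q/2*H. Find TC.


TC = 24257/1758 * 66 + 1758/2 * 9.5

$9261.17


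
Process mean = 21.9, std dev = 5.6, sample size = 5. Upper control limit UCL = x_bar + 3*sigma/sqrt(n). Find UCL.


UCL = 21.9 + 3 * 5.6 / sqrt(5)

29.41


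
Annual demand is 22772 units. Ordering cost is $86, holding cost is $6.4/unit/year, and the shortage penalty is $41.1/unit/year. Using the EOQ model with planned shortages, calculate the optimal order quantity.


Formula: EOQ* = sqrt(2DS/H) * sqrt((H+P)/P)
Base EOQ = sqrt(2*22772*86/6.4) = 782.3 units
Correction = sqrt((6.4+41.1)/41.1) = 1.07504
EOQ* = 782.3 * 1.07504 = 841.0 units

841.0 units


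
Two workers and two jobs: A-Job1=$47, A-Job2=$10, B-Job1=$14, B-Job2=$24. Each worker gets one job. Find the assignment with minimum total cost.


Option 1: A->1 + B->2 = $47 + $24 = $71
Option 2: A->2 + B->1 = $10 + $14 = $24
Min cost = min($71, $24) = $24

$24


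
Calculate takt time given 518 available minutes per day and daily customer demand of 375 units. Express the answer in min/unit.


Formula: Takt Time = Available Production Time / Customer Demand
Takt = 518 min/day / 375 units/day
Takt = 1.38 min/unit

1.38 min/unit


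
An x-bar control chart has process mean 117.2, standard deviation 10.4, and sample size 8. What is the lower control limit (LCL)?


LCL = 117.2 - 3 * 10.4 / sqrt(8)

106.17


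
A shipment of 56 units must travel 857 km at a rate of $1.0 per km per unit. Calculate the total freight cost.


TC = dist * cost * units = 857 * 1.0 * 56 = $47992.00

$47992.00


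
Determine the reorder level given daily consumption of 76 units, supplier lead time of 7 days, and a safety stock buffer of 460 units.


Formula: ROP = (Daily Demand * Lead Time) + Safety Stock
Demand during lead time = 76 * 7 = 532 units
ROP = 532 + 460 = 992 units

992 units


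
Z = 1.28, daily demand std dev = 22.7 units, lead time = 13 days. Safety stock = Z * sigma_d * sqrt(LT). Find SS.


Formula: SS = z * sigma_d * sqrt(LT)
sqrt(LT) = sqrt(13) = 3.6056
SS = 1.28 * 22.7 * 3.6056
SS = 104.8 units

104.8 units


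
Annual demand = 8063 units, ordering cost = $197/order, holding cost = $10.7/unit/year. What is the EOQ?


Formula: EOQ = sqrt(2 * D * S / H)
Numerator: 2 * 8063 * 197 = 3176822
2DS/H = 3176822 / 10.7 = 296899.3
EOQ = sqrt(296899.3) = 544.9 units

544.9 units


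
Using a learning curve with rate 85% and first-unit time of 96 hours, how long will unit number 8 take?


Formula: T_n = T_1 * (learning_rate)^(log2(n)) where learning_rate = rate/100
Doublings = log2(8) = 3
T_n = 96 * 0.85^3
T_n = 96 * 0.6141 = 59.0 hours

59.0 hours


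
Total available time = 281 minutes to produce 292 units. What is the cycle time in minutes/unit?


Formula: CT = Available Time / Number of Units
CT = 281 min / 292 units
CT = 0.96 min/unit

0.96 min/unit


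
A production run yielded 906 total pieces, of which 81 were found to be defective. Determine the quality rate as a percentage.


Formula: Quality Rate = Good Pieces / Total Pieces * 100
Good pieces = 906 - 81 = 825
QR = 825 / 906 * 100 = 91.1%

91.1%


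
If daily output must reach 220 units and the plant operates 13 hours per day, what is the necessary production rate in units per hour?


Formula: Production Rate = Daily Demand / Available Hours
Rate = 220 units/day / 13 hours/day
Rate = 16.9 units/hour

16.9 units/hour


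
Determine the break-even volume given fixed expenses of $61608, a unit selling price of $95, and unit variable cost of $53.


Formula: BEQ = Fixed Costs / (Price - Variable Cost)
Contribution margin = $95 - $53 = $42/unit
BEQ = ceil($61608 / $42/unit) = ceil(1466.86) = 1467 units

1467 units


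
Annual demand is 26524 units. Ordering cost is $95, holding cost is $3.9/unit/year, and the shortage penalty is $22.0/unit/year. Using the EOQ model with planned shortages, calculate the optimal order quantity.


Formula: EOQ* = sqrt(2DS/H) * sqrt((H+P)/P)
Base EOQ = sqrt(2*26524*95/3.9) = 1136.75 units
Correction = sqrt((3.9+22.0)/22.0) = 1.08502
EOQ* = 1136.75 * 1.08502 = 1233.4 units

1233.4 units


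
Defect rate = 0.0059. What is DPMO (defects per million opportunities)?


DPMO = defect_rate * 1000000 = 0.0059 * 1000000

5900


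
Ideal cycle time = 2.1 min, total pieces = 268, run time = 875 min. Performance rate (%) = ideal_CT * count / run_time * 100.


Formula: Performance = (Ideal CT * Total Count) / Run Time * 100
Ideal output time = 2.1 * 268 = 562.8 min
Performance = 562.8 / 875 * 100 = 64.3%

64.3%


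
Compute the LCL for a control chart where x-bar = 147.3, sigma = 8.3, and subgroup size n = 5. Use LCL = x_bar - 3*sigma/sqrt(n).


LCL = 147.3 - 3 * 8.3 / sqrt(5)

136.16


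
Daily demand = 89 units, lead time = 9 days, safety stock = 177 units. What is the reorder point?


Formula: ROP = (Daily Demand * Lead Time) + Safety Stock
Demand during lead time = 89 * 9 = 801 units
ROP = 801 + 177 = 978 units

978 units


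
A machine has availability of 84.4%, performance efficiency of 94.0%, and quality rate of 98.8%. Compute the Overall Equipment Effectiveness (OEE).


Formula: OEE = Availability * Performance * Quality / 10000
A * P = 84.4% * 94.0% / 100 = 79.34%
OEE = 79.34% * 98.8% / 100 = 78.4%

78.4%


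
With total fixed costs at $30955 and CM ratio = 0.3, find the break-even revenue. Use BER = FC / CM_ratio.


Formula: BER = Fixed Costs / Contribution Margin Ratio
BER = $30955 / 0.3
BER = $103183.33 (to the nearest cent)

$103183.33


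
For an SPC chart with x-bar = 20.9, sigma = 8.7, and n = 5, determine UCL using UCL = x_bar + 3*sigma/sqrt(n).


UCL = 20.9 + 3 * 8.7 / sqrt(5)

32.57


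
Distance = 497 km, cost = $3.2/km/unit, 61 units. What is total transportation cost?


TC = dist * cost * units = 497 * 3.2 * 61 = $97014.40

$97014.40


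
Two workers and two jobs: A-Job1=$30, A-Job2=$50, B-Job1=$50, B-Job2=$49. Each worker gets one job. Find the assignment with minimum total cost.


Option 1: A->1 + B->2 = $30 + $49 = $79
Option 2: A->2 + B->1 = $50 + $50 = $100
Min cost = min($79, $100) = $79

$79


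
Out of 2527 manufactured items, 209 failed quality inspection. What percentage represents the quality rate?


Formula: Quality Rate = Good Pieces / Total Pieces * 100
Good pieces = 2527 - 209 = 2318
QR = 2318 / 2527 * 100 = 91.7%

91.7%


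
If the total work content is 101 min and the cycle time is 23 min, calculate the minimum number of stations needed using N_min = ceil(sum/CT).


Formula: N_min = ceil(Sum of Task Times / Cycle Time)
N_min = ceil(101 min / 23 min) = ceil(4.3913)
N_min = 5 stations

5


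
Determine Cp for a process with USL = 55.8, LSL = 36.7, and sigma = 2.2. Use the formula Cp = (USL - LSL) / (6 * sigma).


Cp = (55.8 - 36.7) / (6 * 2.2)

1.45


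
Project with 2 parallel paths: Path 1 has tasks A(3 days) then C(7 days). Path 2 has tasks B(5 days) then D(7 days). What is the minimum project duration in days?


Path 1 = 3 + 7 = 10 days
Path 2 = 5 + 7 = 12 days
Duration = max(10, 12) = 12 days

12 days


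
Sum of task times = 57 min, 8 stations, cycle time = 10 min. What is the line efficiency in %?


Formula: Efficiency = Sum of Task Times / (N_stations * CT) * 100
Total station capacity = 8 stations * 10 min = 80 min
Efficiency = 57 / 80 * 100 = 71.3%

71.3%


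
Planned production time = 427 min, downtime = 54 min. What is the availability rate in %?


Formula: Availability = (Planned Time - Downtime) / Planned Time * 100
Uptime = 427 - 54 = 373 min
Availability = 373 / 427 * 100 = 87.4%

87.4%


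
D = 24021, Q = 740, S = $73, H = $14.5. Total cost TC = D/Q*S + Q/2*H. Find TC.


TC = 24021/740 * 73 + 740/2 * 14.5

$7734.64


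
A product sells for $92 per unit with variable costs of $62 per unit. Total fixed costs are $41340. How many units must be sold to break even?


Formula: BEQ = Fixed Costs / (Price - Variable Cost)
Contribution margin = $92 - $62 = $30/unit
BEQ = ceil($41340 / $30/unit) = ceil(1378.0) = 1378 units

1378 units


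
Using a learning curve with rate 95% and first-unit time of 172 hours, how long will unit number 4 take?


Formula: T_n = T_1 * (learning_rate)^(log2(n)) where learning_rate = rate/100
Doublings = log2(4) = 2
T_n = 172 * 0.95^2
T_n = 172 * 0.9025 = 155.2 hours

155.2 hours


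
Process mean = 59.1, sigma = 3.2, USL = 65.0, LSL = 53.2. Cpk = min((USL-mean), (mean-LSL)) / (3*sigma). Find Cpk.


Cpu = (65.0 - 59.1) / (3 * 3.2) = 0.61
Cpl = (59.1 - 53.2) / (3 * 3.2) = 0.61
Cpk = min(0.61, 0.61) = 0.61

0.61


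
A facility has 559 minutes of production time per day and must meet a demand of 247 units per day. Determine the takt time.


Formula: Takt Time = Available Production Time / Customer Demand
Takt = 559 min/day / 247 units/day
Takt = 2.26 min/unit

2.26 min/unit


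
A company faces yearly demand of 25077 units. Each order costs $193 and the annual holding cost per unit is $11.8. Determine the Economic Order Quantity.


Formula: EOQ = sqrt(2 * D * S / H)
Numerator: 2 * 25077 * 193 = 9679722
2DS/H = 9679722 / 11.8 = 820315.4
EOQ = sqrt(820315.4) = 905.7 units

905.7 units


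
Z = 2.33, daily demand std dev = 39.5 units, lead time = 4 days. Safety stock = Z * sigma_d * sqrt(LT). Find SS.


Formula: SS = z * sigma_d * sqrt(LT)
sqrt(LT) = sqrt(4) = 2.0
SS = 2.33 * 39.5 * 2.0
SS = 184.1 units

184.1 units


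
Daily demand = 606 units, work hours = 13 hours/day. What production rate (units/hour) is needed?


Formula: Production Rate = Daily Demand / Available Hours
Rate = 606 units/day / 13 hours/day
Rate = 46.6 units/hour

46.6 units/hour


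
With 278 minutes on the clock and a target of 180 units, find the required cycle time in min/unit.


Formula: CT = Available Time / Number of Units
CT = 278 min / 180 units
CT = 1.54 min/unit

1.54 min/unit


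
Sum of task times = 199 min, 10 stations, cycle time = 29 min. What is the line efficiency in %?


Formula: Efficiency = Sum of Task Times / (N_stations * CT) * 100
Total station capacity = 10 stations * 29 min = 290 min
Efficiency = 199 / 290 * 100 = 68.6%

68.6%


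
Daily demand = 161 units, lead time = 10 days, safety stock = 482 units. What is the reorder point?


Formula: ROP = (Daily Demand * Lead Time) + Safety Stock
Demand during lead time = 161 * 10 = 1610 units
ROP = 1610 + 482 = 2092 units

2092 units


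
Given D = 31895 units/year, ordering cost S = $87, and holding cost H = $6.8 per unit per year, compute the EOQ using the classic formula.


Formula: EOQ = sqrt(2 * D * S / H)
Numerator: 2 * 31895 * 87 = 5549730
2DS/H = 5549730 / 6.8 = 816136.8
EOQ = sqrt(816136.8) = 903.4 units

903.4 units


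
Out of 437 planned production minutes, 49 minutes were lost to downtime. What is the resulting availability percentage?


Formula: Availability = (Planned Time - Downtime) / Planned Time * 100
Uptime = 437 - 49 = 388 min
Availability = 388 / 437 * 100 = 88.8%

88.8%


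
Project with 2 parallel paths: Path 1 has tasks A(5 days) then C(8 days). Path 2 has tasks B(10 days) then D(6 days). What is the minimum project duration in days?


Path 1 = 5 + 8 = 13 days
Path 2 = 10 + 6 = 16 days
Duration = max(13, 16) = 16 days

16 days


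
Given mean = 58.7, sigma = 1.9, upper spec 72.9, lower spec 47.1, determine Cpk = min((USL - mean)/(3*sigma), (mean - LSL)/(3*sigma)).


Cpu = (72.9 - 58.7) / (3 * 1.9) = 2.49
Cpl = (58.7 - 47.1) / (3 * 1.9) = 2.04
Cpk = min(2.49, 2.04) = 2.04

2.04


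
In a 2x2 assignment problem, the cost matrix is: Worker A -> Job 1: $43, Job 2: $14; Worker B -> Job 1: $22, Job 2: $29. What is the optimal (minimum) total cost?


Option 1: A->1 + B->2 = $43 + $29 = $72
Option 2: A->2 + B->1 = $14 + $22 = $36
Min cost = min($72, $36) = $36

$36


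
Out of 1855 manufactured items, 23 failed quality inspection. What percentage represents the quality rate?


Formula: Quality Rate = Good Pieces / Total Pieces * 100
Good pieces = 1855 - 23 = 1832
QR = 1832 / 1855 * 100 = 98.8%

98.8%


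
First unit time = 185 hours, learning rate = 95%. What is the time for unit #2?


Formula: T_n = T_1 * (learning_rate)^(log2(n)) where learning_rate = rate/100
Doublings = log2(2) = 1
T_n = 185 * 0.95^1
T_n = 185 * 0.95 = 175.8 hours

175.8 hours


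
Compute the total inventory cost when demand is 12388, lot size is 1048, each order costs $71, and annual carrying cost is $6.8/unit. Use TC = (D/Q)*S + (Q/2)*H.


TC = 12388/1048 * 71 + 1048/2 * 6.8

$4402.46


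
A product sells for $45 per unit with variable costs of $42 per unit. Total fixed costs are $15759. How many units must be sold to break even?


Formula: BEQ = Fixed Costs / (Price - Variable Cost)
Contribution margin = $45 - $42 = $3/unit
BEQ = ceil($15759 / $3/unit) = ceil(5253.0) = 5253 units

5253 units


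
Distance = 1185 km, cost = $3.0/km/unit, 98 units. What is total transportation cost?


TC = dist * cost * units = 1185 * 3.0 * 98 = $348390.00

$348390.00


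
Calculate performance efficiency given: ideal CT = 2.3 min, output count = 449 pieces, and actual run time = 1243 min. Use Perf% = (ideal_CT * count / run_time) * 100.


Formula: Performance = (Ideal CT * Total Count) / Run Time * 100
Ideal output time = 2.3 * 449 = 1032.7 min
Performance = 1032.7 / 1243 * 100 = 83.1%

83.1%


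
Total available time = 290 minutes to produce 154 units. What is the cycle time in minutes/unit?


Formula: CT = Available Time / Number of Units
CT = 290 min / 154 units
CT = 1.88 min/unit

1.88 min/unit


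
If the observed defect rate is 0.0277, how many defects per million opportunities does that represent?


DPMO = defect_rate * 1000000 = 0.0277 * 1000000

27700


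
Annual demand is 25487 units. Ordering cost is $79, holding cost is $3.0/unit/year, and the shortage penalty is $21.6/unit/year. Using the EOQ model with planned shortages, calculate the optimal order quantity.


Formula: EOQ* = sqrt(2DS/H) * sqrt((H+P)/P)
Base EOQ = sqrt(2*25487*79/3.0) = 1158.58 units
Correction = sqrt((3.0+21.6)/21.6) = 1.06719
EOQ* = 1158.58 * 1.06719 = 1236.4 units

1236.4 units


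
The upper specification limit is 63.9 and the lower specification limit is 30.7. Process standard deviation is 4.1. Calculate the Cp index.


Cp = (63.9 - 30.7) / (6 * 4.1)

1.35


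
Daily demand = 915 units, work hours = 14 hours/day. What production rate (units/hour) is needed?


Formula: Production Rate = Daily Demand / Available Hours
Rate = 915 units/day / 14 hours/day
Rate = 65.4 units/hour

65.4 units/hour


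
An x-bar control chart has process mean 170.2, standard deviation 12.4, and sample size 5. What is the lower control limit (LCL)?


LCL = 170.2 - 3 * 12.4 / sqrt(5)

153.56


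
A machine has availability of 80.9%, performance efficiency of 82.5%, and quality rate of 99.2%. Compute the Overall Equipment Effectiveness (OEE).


Formula: OEE = Availability * Performance * Quality / 10000
A * P = 80.9% * 82.5% / 100 = 66.74%
OEE = 66.74% * 99.2% / 100 = 66.2%

66.2%


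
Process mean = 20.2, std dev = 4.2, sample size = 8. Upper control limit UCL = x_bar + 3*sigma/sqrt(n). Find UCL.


UCL = 20.2 + 3 * 4.2 / sqrt(8)

24.65


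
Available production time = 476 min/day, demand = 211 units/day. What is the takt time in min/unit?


Formula: Takt Time = Available Production Time / Customer Demand
Takt = 476 min/day / 211 units/day
Takt = 2.26 min/unit

2.26 min/unit


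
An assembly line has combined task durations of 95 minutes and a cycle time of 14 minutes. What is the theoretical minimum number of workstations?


Formula: N_min = ceil(Sum of Task Times / Cycle Time)
N_min = ceil(95 min / 14 min) = ceil(6.7857)
N_min = 7 stations

7


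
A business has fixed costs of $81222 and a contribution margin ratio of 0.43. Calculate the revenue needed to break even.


Formula: BER = Fixed Costs / Contribution Margin Ratio
BER = $81222 / 0.43
BER = $188888.37 (to the nearest cent)

$188888.37


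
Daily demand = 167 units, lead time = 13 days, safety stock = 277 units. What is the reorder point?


Formula: ROP = (Daily Demand * Lead Time) + Safety Stock
Demand during lead time = 167 * 13 = 2171 units
ROP = 2171 + 277 = 2448 units

2448 units


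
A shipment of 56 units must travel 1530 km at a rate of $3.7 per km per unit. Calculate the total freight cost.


TC = dist * cost * units = 1530 * 3.7 * 56 = $317016.00

$317016.00


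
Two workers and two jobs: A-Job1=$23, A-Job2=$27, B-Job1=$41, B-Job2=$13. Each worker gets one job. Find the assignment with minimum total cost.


Option 1: A->1 + B->2 = $23 + $13 = $36
Option 2: A->2 + B->1 = $27 + $41 = $68
Min cost = min($36, $68) = $36

$36


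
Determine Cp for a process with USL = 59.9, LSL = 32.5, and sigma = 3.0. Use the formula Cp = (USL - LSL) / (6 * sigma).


Cp = (59.9 - 32.5) / (6 * 3.0)

1.52


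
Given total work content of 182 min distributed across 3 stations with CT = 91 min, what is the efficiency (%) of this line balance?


Formula: Efficiency = Sum of Task Times / (N_stations * CT) * 100
Total station capacity = 3 stations * 91 min = 273 min
Efficiency = 182 / 273 * 100 = 66.7%

66.7%


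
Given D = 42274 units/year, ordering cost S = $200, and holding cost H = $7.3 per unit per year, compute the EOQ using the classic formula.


Formula: EOQ = sqrt(2 * D * S / H)
Numerator: 2 * 42274 * 200 = 16909600
2DS/H = 16909600 / 7.3 = 2316383.6
EOQ = sqrt(2316383.6) = 1522.0 units

1522.0 units


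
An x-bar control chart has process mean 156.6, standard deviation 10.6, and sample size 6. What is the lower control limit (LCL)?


LCL = 156.6 - 3 * 10.6 / sqrt(6)

143.62


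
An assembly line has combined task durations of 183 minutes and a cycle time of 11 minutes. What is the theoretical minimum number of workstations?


Formula: N_min = ceil(Sum of Task Times / Cycle Time)
N_min = ceil(183 min / 11 min) = ceil(16.6364)
N_min = 17 stations

17


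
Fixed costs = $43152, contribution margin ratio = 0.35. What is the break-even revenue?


Formula: BER = Fixed Costs / Contribution Margin Ratio
BER = $43152 / 0.35
BER = $123291.43 (to the nearest cent)

$123291.43


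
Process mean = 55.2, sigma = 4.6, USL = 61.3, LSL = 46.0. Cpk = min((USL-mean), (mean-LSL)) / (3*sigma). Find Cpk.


Cpu = (61.3 - 55.2) / (3 * 4.6) = 0.44
Cpl = (55.2 - 46.0) / (3 * 4.6) = 0.67
Cpk = min(0.44, 0.67) = 0.44

0.44


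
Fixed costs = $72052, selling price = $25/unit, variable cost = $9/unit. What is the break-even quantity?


Formula: BEQ = Fixed Costs / (Price - Variable Cost)
Contribution margin = $25 - $9 = $16/unit
BEQ = ceil($72052 / $16/unit) = ceil(4503.25) = 4504 units

4504 units


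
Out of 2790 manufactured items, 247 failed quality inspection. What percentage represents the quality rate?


Formula: Quality Rate = Good Pieces / Total Pieces * 100
Good pieces = 2790 - 247 = 2543
QR = 2543 / 2790 * 100 = 91.1%

91.1%


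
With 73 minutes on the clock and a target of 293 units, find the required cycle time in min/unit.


Formula: CT = Available Time / Number of Units
CT = 73 min / 293 units
CT = 0.25 min/unit

0.25 min/unit


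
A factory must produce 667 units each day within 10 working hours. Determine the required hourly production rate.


Formula: Production Rate = Daily Demand / Available Hours
Rate = 667 units/day / 10 hours/day
Rate = 66.7 units/hour

66.7 units/hour


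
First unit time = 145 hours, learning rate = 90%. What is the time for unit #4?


Formula: T_n = T_1 * (learning_rate)^(log2(n)) where learning_rate = rate/100
Doublings = log2(4) = 2
T_n = 145 * 0.9^2
T_n = 145 * 0.81 = 117.5 hours

117.5 hours


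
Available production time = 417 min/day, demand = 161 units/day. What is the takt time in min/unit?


Formula: Takt Time = Available Production Time / Customer Demand
Takt = 417 min/day / 161 units/day
Takt = 2.59 min/unit

2.59 min/unit


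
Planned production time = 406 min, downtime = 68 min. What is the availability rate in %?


Formula: Availability = (Planned Time - Downtime) / Planned Time * 100
Uptime = 406 - 68 = 338 min
Availability = 338 / 406 * 100 = 83.3%

83.3%


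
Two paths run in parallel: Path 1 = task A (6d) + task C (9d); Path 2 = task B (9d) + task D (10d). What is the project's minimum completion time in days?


Path 1 = 6 + 9 = 15 days
Path 2 = 9 + 10 = 19 days
Duration = max(15, 19) = 19 days

19 days


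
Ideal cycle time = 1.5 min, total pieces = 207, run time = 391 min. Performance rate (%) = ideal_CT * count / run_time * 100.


Formula: Performance = (Ideal CT * Total Count) / Run Time * 100
Ideal output time = 1.5 * 207 = 310.5 min
Performance = 310.5 / 391 * 100 = 79.4%

79.4%


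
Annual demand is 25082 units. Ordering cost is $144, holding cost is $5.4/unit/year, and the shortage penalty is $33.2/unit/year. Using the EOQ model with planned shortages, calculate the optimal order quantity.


Formula: EOQ* = sqrt(2DS/H) * sqrt((H+P)/P)
Base EOQ = sqrt(2*25082*144/5.4) = 1156.59 units
Correction = sqrt((5.4+33.2)/33.2) = 1.07826
EOQ* = 1156.59 * 1.07826 = 1247.1 units

1247.1 units


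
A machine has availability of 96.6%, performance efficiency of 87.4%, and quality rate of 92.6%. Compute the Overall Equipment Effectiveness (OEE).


Formula: OEE = Availability * Performance * Quality / 10000
A * P = 96.6% * 87.4% / 100 = 84.43%
OEE = 84.43% * 92.6% / 100 = 78.2%

78.2%


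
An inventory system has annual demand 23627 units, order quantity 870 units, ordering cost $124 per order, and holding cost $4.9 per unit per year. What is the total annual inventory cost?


TC = 23627/870 * 124 + 870/2 * 4.9

$5499.03


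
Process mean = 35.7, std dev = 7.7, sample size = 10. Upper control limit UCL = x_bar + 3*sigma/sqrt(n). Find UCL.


UCL = 35.7 + 3 * 7.7 / sqrt(10)

43.0


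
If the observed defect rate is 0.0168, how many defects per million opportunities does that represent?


DPMO = defect_rate * 1000000 = 0.0168 * 1000000

16800


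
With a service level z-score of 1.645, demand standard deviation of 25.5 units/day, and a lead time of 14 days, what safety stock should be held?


Formula: SS = z * sigma_d * sqrt(LT)
sqrt(LT) = sqrt(14) = 3.7417
SS = 1.645 * 25.5 * 3.7417
SS = 157.0 units

157.0 units


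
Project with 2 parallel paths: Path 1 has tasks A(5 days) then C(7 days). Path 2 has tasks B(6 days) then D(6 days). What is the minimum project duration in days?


Path 1 = 5 + 7 = 12 days
Path 2 = 6 + 6 = 12 days
Duration = max(12, 12) = 12 days

12 days


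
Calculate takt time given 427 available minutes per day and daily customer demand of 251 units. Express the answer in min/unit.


Formula: Takt Time = Available Production Time / Customer Demand
Takt = 427 min/day / 251 units/day
Takt = 1.7 min/unit

1.7 min/unit


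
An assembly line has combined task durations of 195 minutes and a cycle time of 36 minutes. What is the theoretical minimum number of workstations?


Formula: N_min = ceil(Sum of Task Times / Cycle Time)
N_min = ceil(195 min / 36 min) = ceil(5.4167)
N_min = 6 stations

6


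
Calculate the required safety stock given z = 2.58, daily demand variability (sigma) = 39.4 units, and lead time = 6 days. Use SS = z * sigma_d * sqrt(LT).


Formula: SS = z * sigma_d * sqrt(LT)
sqrt(LT) = sqrt(6) = 2.4495
SS = 2.58 * 39.4 * 2.4495
SS = 249.0 units

249.0 units


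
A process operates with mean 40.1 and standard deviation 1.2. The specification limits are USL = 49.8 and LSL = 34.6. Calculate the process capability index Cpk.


Cpu = (49.8 - 40.1) / (3 * 1.2) = 2.69
Cpl = (40.1 - 34.6) / (3 * 1.2) = 1.53
Cpk = min(2.69, 1.53) = 1.53

1.53


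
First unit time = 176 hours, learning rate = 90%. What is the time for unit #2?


Formula: T_n = T_1 * (learning_rate)^(log2(n)) where learning_rate = rate/100
Doublings = log2(2) = 1
T_n = 176 * 0.9^1
T_n = 176 * 0.9 = 158.4 hours

158.4 hours
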